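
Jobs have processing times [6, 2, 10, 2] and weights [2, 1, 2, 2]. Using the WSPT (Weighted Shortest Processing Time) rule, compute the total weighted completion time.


Compute p/w ratios and sort ascending (WSPT): [(2, 2), (2, 1), (6, 2), (10, 2)]
Compute weighted completion times:
  Job (p=2,w=2): C=2, w*C=2*2=4
  Job (p=2,w=1): C=4, w*C=1*4=4
  Job (p=6,w=2): C=10, w*C=2*10=20
  Job (p=10,w=2): C=20, w*C=2*20=40
Total weighted completion time = 68

68


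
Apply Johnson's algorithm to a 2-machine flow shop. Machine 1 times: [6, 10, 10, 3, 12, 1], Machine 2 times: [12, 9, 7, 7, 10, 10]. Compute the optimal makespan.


Apply Johnson's rule:
  Group 1 (a <= b): [(6, 1, 10), (4, 3, 7), (1, 6, 12)]
  Group 2 (a > b): [(5, 12, 10), (2, 10, 9), (3, 10, 7)]
Optimal job order: [6, 4, 1, 5, 2, 3]
Schedule:
  Job 6: M1 done at 1, M2 done at 11
  Job 4: M1 done at 4, M2 done at 18
  Job 1: M1 done at 10, M2 done at 30
  Job 5: M1 done at 22, M2 done at 40
  Job 2: M1 done at 32, M2 done at 49
  Job 3: M1 done at 42, M2 done at 56
Makespan = 56

56


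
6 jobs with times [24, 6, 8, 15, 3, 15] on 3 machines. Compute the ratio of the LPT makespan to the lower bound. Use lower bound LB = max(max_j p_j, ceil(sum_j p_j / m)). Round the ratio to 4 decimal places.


LPT order: [24, 15, 15, 8, 6, 3]
Machine loads after assignment: [24, 23, 24]
LPT makespan = 24
Lower bound = max(max_job, ceil(total/3)) = max(24, 24) = 24
Ratio = 24 / 24 = 1.0

1.0


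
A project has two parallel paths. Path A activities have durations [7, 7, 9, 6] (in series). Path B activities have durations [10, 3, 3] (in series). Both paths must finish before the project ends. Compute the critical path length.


Path A total = 7 + 7 + 9 + 6 = 29
Path B total = 10 + 3 + 3 = 16
Critical path = longest path = max(29, 16) = 29

29


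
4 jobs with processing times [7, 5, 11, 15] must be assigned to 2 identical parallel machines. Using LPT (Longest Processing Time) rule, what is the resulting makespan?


Sort jobs in decreasing order (LPT): [15, 11, 7, 5]
Assign each job to the least loaded machine:
  Machine 1: jobs [15, 5], load = 20
  Machine 2: jobs [11, 7], load = 18
Makespan = max load = 20

20


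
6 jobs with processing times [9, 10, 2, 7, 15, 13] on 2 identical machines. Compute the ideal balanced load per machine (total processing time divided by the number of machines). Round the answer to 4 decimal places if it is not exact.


Total processing time = 9 + 10 + 2 + 7 + 15 + 13 = 56
Number of machines = 2
Ideal balanced load = 56 / 2 = 28.0

28.0


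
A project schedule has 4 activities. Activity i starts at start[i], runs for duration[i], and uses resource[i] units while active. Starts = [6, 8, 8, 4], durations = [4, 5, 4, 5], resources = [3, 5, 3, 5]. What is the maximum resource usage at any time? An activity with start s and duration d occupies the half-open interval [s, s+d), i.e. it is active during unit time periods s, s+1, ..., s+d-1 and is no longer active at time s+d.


Each activity i is active on [start_i, start_i + duration_i).
Compute total resource usage per time slot:
  t=0: active resources = [], total = 0
  t=1: active resources = [], total = 0
  t=2: active resources = [], total = 0
  t=3: active resources = [], total = 0
  t=4: active resources = [5], total = 5
  t=5: active resources = [5], total = 5
  t=6: active resources = [3, 5], total = 8
  t=7: active resources = [3, 5], total = 8
  t=8: active resources = [3, 5, 3, 5], total = 16
  t=9: active resources = [3, 5, 3], total = 11
  t=10: active resources = [5, 3], total = 8
  t=11: active resources = [5, 3], total = 8
  t=12: active resources = [5], total = 5
Peak resource demand = 16

16


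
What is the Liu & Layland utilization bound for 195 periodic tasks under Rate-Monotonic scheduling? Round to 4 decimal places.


Compute 2^(1/195) = 1.0035609260
Subtract 1: 1.0035609260 - 1 = 0.0035609260
Multiply by n: 195 * 0.0035609260 = 0.6943805700
Round to 4 dp: 0.6944

0.6944


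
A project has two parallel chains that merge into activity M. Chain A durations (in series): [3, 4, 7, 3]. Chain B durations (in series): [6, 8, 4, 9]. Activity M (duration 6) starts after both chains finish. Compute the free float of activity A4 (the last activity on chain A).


ES(A4) = sum of predecessors on chain A = 14
EF(A4) = ES + duration = 14 + 3 = 17
Successor of A4 is M. ES(M) = max(sum(A), sum(B)) = max(17, 27) = 27
Free float = ES(successor) - EF(current) = 27 - 17 = 10

10


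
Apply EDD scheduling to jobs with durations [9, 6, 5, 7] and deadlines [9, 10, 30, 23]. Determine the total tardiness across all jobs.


Sort by due date (EDD order): [(9, 9), (6, 10), (7, 23), (5, 30)]
Compute completion times and tardiness:
  Job 1: p=9, d=9, C=9, tardiness=max(0,9-9)=0
  Job 2: p=6, d=10, C=15, tardiness=max(0,15-10)=5
  Job 3: p=7, d=23, C=22, tardiness=max(0,22-23)=0
  Job 4: p=5, d=30, C=27, tardiness=max(0,27-30)=0
Total tardiness = 5

5


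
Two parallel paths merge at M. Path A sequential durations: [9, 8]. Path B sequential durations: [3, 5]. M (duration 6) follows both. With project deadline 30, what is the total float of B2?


Forward pass: ES(B2) = sum of predecessors on chain B = 3
EF = ES + duration = 3 + 5 = 8
Backward pass: LF(M) = deadline = 30; LS(M) = 30 - 6 = 24
LF(B2) = LS(M) - sum(successors on chain B) = 24 - 0 = 24
LS = LF - duration = 24 - 5 = 19
Total float = LS - ES = 19 - 3 = 16

16


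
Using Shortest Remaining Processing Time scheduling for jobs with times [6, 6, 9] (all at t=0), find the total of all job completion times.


Since all jobs arrive at t=0, SRPT equals SPT ordering.
SPT order: [6, 6, 9]
Completion times:
  Job 1: p=6, C=6
  Job 2: p=6, C=12
  Job 3: p=9, C=21
Total completion time = 6 + 12 + 21 = 39

39


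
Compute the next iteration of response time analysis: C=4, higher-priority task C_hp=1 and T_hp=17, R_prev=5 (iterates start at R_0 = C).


R_next = C + ceil(R_prev / T_hp) * C_hp
ceil(5 / 17) = ceil(0.2941) = 1
Interference = 1 * 1 = 1
R_next = 4 + 1 = 5
R_next = R_prev, so the iteration has converged (response time = 5).

5


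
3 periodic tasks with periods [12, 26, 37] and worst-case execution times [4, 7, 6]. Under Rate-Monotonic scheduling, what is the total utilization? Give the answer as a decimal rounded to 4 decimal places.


Compute individual utilizations (exact fractions):
  Task 1: C/T = 4/12 = 1/3 (approx. 0.3333)
  Task 2: C/T = 7/26 (approx. 0.2692)
  Task 3: C/T = 6/37 (approx. 0.1622)
Total utilization U = 1/3 + 7/26 + 6/37 = 2207/2886
Rounded to 4 decimal places: U = 0.7647
RM (Liu & Layland) bound for 3 tasks = 0.779763; compare with U = 2207/2886 (approx. 0.764726)
U <= bound, so schedulable by RM sufficient condition.

0.7647


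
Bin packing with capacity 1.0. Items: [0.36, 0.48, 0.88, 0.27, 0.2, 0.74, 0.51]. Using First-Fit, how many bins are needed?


Place items sequentially using First-Fit:
  Item 0.36 -> new Bin 1
  Item 0.48 -> Bin 1 (now 0.84)
  Item 0.88 -> new Bin 2
  Item 0.27 -> new Bin 3
  Item 0.2 -> Bin 3 (now 0.47)
  Item 0.74 -> new Bin 4
  Item 0.51 -> Bin 3 (now 0.98)
Total bins used = 4

4


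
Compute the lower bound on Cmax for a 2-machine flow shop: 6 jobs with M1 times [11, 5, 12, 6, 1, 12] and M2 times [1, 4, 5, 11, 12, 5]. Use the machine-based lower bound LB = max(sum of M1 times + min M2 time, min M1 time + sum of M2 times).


LB1 = sum(M1 times) + min(M2 times) = 47 + 1 = 48
LB2 = min(M1 times) + sum(M2 times) = 1 + 38 = 39
Lower bound = max(LB1, LB2) = max(48, 39) = 48

48


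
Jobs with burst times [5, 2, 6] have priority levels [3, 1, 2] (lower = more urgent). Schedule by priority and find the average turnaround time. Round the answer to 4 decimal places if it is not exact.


Sort by priority (ascending = highest first):
Order: [(1, 2), (2, 6), (3, 5)]
Completion times:
  Priority 1, burst=2, C=2
  Priority 2, burst=6, C=8
  Priority 3, burst=5, C=13
Average turnaround = 23/3 = 7.6667

7.6667


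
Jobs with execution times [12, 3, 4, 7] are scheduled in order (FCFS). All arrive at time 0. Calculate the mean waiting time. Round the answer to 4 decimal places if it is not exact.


FCFS order (as given): [12, 3, 4, 7]
Waiting times:
  Job 1: wait = 0
  Job 2: wait = 12
  Job 3: wait = 15
  Job 4: wait = 19
Sum of waiting times = 46
Average waiting time = 46/4 = 11.5

11.5


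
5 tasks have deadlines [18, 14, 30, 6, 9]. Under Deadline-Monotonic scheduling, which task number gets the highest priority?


Sort tasks by relative deadline (ascending):
  Task 4: deadline = 6
  Task 5: deadline = 9
  Task 2: deadline = 14
  Task 1: deadline = 18
  Task 3: deadline = 30
Priority order (highest first): [4, 5, 2, 1, 3]
Highest priority task = 4

4


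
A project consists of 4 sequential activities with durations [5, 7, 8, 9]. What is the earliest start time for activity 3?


Activity 3 starts after activities 1 through 2 complete.
Predecessor durations: [5, 7]
ES = 5 + 7 = 12

12


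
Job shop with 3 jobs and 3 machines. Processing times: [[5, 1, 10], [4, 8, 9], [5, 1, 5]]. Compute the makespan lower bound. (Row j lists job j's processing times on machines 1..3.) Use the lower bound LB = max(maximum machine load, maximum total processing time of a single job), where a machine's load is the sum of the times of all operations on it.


Machine loads:
  Machine 1: 5 + 4 + 5 = 14
  Machine 2: 1 + 8 + 1 = 10
  Machine 3: 10 + 9 + 5 = 24
Max machine load = 24
Job totals:
  Job 1: 16
  Job 2: 21
  Job 3: 11
Max job total = 21
Lower bound = max(24, 21) = 24

24


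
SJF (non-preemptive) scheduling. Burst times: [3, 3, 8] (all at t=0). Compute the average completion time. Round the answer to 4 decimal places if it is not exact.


SJF order (ascending): [3, 3, 8]
Completion times:
  Job 1: burst=3, C=3
  Job 2: burst=3, C=6
  Job 3: burst=8, C=14
Average completion = 23/3 = 7.6667

7.6667


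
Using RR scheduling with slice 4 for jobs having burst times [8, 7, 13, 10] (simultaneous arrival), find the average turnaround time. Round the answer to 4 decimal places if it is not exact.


Time quantum = 4
Execution trace:
  J1 runs 4 units, time = 4
  J2 runs 4 units, time = 8
  J3 runs 4 units, time = 12
  J4 runs 4 units, time = 16
  J1 runs 4 units, time = 20
  J2 runs 3 units, time = 23
  J3 runs 4 units, time = 27
  J4 runs 4 units, time = 31
  J3 runs 4 units, time = 35
  J4 runs 2 units, time = 37
  J3 runs 1 units, time = 38
Finish times: [20, 23, 38, 37]
Average turnaround = 118/4 = 29.5

29.5


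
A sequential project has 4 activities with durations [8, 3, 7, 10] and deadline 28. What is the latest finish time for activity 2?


LF(activity 2) = deadline - sum of successor durations
Successors: activities 3 through 4 with durations [7, 10]
Sum of successor durations = 17
LF = 28 - 17 = 11

11


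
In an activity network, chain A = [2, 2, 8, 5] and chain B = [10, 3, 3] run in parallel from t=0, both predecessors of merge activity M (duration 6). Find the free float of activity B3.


ES(B3) = sum of predecessors on chain B = 13
EF(B3) = ES + duration = 13 + 3 = 16
Successor of B3 is M. ES(M) = max(sum(A), sum(B)) = max(17, 16) = 17
Free float = ES(successor) - EF(current) = 17 - 16 = 1

1


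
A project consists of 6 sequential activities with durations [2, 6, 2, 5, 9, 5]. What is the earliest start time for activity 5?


Activity 5 starts after activities 1 through 4 complete.
Predecessor durations: [2, 6, 2, 5]
ES = 2 + 6 + 2 + 5 = 15

15


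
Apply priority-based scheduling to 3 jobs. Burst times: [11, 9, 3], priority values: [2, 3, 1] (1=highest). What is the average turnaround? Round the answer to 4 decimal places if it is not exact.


Sort by priority (ascending = highest first):
Order: [(1, 3), (2, 11), (3, 9)]
Completion times:
  Priority 1, burst=3, C=3
  Priority 2, burst=11, C=14
  Priority 3, burst=9, C=23
Average turnaround = 40/3 = 13.3333

13.3333


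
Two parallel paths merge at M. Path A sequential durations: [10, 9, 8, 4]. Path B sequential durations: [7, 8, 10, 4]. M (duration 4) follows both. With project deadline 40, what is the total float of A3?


Forward pass: ES(A3) = sum of predecessors on chain A = 19
EF = ES + duration = 19 + 8 = 27
Backward pass: LF(M) = deadline = 40; LS(M) = 40 - 4 = 36
LF(A3) = LS(M) - sum(successors on chain A) = 36 - 4 = 32
LS = LF - duration = 32 - 8 = 24
Total float = LS - ES = 24 - 19 = 5

5


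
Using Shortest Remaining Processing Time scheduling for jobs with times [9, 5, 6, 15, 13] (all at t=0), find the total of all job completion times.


Since all jobs arrive at t=0, SRPT equals SPT ordering.
SPT order: [5, 6, 9, 13, 15]
Completion times:
  Job 1: p=5, C=5
  Job 2: p=6, C=11
  Job 3: p=9, C=20
  Job 4: p=13, C=33
  Job 5: p=15, C=48
Total completion time = 5 + 11 + 20 + 33 + 48 = 117

117


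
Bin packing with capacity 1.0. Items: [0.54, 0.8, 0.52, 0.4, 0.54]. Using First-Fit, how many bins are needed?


Place items sequentially using First-Fit:
  Item 0.54 -> new Bin 1
  Item 0.8 -> new Bin 2
  Item 0.52 -> new Bin 3
  Item 0.4 -> Bin 1 (now 0.94)
  Item 0.54 -> new Bin 4
Total bins used = 4

4


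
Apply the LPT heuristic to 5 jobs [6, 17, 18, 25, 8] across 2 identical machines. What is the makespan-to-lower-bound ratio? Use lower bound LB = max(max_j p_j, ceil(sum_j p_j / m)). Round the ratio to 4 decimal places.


LPT order: [25, 18, 17, 8, 6]
Machine loads after assignment: [39, 35]
LPT makespan = 39
Lower bound = max(max_job, ceil(total/2)) = max(25, 37) = 37
Ratio = 39 / 37 = 1.0541

1.0541


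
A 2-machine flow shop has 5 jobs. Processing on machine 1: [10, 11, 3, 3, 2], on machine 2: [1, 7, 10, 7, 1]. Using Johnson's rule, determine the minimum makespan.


Apply Johnson's rule:
  Group 1 (a <= b): [(3, 3, 10), (4, 3, 7)]
  Group 2 (a > b): [(2, 11, 7), (1, 10, 1), (5, 2, 1)]
Optimal job order: [3, 4, 2, 1, 5]
Schedule:
  Job 3: M1 done at 3, M2 done at 13
  Job 4: M1 done at 6, M2 done at 20
  Job 2: M1 done at 17, M2 done at 27
  Job 1: M1 done at 27, M2 done at 28
  Job 5: M1 done at 29, M2 done at 30
Makespan = 30

30


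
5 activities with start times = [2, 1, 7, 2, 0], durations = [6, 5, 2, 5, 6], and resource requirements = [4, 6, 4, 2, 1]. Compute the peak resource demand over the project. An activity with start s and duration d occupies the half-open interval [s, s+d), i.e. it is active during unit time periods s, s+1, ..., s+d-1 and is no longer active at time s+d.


Each activity i is active on [start_i, start_i + duration_i).
Compute total resource usage per time slot:
  t=0: active resources = [1], total = 1
  t=1: active resources = [6, 1], total = 7
  t=2: active resources = [4, 6, 2, 1], total = 13
  t=3: active resources = [4, 6, 2, 1], total = 13
  t=4: active resources = [4, 6, 2, 1], total = 13
  t=5: active resources = [4, 6, 2, 1], total = 13
  t=6: active resources = [4, 2], total = 6
  t=7: active resources = [4, 4], total = 8
  t=8: active resources = [4], total = 4
Peak resource demand = 13

13


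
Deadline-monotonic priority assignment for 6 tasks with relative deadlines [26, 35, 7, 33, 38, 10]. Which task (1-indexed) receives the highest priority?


Sort tasks by relative deadline (ascending):
  Task 3: deadline = 7
  Task 6: deadline = 10
  Task 1: deadline = 26
  Task 4: deadline = 33
  Task 2: deadline = 35
  Task 5: deadline = 38
Priority order (highest first): [3, 6, 1, 4, 2, 5]
Highest priority task = 3

3


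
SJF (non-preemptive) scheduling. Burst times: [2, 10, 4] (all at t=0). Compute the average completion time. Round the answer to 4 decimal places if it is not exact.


SJF order (ascending): [2, 4, 10]
Completion times:
  Job 1: burst=2, C=2
  Job 2: burst=4, C=6
  Job 3: burst=10, C=16
Average completion = 24/3 = 8.0

8.0


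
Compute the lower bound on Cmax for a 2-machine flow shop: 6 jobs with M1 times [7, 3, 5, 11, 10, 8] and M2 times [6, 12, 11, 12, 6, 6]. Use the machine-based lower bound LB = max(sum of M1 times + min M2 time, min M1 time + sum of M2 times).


LB1 = sum(M1 times) + min(M2 times) = 44 + 6 = 50
LB2 = min(M1 times) + sum(M2 times) = 3 + 53 = 56
Lower bound = max(LB1, LB2) = max(50, 56) = 56

56


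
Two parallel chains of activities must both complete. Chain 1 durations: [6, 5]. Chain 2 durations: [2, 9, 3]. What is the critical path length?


Path A total = 6 + 5 = 11
Path B total = 2 + 9 + 3 = 14
Critical path = longest path = max(11, 14) = 14

14


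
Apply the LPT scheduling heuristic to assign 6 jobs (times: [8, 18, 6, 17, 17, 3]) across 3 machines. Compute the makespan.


Sort jobs in decreasing order (LPT): [18, 17, 17, 8, 6, 3]
Assign each job to the least loaded machine:
  Machine 1: jobs [18, 3], load = 21
  Machine 2: jobs [17, 8], load = 25
  Machine 3: jobs [17, 6], load = 23
Makespan = max load = 25

25


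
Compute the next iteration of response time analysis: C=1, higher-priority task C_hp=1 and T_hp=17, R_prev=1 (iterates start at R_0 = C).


R_next = C + ceil(R_prev / T_hp) * C_hp
ceil(1 / 17) = ceil(0.0588) = 1
Interference = 1 * 1 = 1
R_next = 1 + 1 = 2

2


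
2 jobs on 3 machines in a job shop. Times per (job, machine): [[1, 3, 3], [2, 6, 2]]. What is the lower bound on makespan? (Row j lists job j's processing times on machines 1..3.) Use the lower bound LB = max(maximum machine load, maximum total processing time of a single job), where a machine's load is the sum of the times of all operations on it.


Machine loads:
  Machine 1: 1 + 2 = 3
  Machine 2: 3 + 6 = 9
  Machine 3: 3 + 2 = 5
Max machine load = 9
Job totals:
  Job 1: 7
  Job 2: 10
Max job total = 10
Lower bound = max(9, 10) = 10

10


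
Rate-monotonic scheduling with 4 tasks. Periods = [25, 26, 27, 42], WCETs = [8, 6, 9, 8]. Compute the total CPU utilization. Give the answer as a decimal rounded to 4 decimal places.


Compute individual utilizations (exact fractions):
  Task 1: C/T = 8/25 (approx. 0.32)
  Task 2: C/T = 6/26 = 3/13 (approx. 0.2308)
  Task 3: C/T = 9/27 = 1/3 (approx. 0.3333)
  Task 4: C/T = 8/42 = 4/21 (approx. 0.1905)
Total utilization U = 8/25 + 3/13 + 1/3 + 4/21 = 7334/6825
Rounded to 4 decimal places: U = 1.0746
RM (Liu & Layland) bound for 4 tasks = 0.756828; compare with U = 7334/6825 (approx. 1.074579)
U > 1, so the task set is not schedulable (processor overloaded).

1.0746


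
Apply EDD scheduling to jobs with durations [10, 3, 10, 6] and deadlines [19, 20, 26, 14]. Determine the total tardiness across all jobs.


Sort by due date (EDD order): [(6, 14), (10, 19), (3, 20), (10, 26)]
Compute completion times and tardiness:
  Job 1: p=6, d=14, C=6, tardiness=max(0,6-14)=0
  Job 2: p=10, d=19, C=16, tardiness=max(0,16-19)=0
  Job 3: p=3, d=20, C=19, tardiness=max(0,19-20)=0
  Job 4: p=10, d=26, C=29, tardiness=max(0,29-26)=3
Total tardiness = 3

3


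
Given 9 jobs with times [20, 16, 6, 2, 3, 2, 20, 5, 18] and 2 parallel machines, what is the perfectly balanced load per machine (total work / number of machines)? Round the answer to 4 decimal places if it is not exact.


Total processing time = 20 + 16 + 6 + 2 + 3 + 2 + 20 + 5 + 18 = 92
Number of machines = 2
Ideal balanced load = 92 / 2 = 46.0

46.0


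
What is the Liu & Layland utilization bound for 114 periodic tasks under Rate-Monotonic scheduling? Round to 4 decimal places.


Compute 2^(1/114) = 1.0060987606
Subtract 1: 1.0060987606 - 1 = 0.0060987606
Multiply by n: 114 * 0.0060987606 = 0.6952587084
Round to 4 dp: 0.6953

0.6953


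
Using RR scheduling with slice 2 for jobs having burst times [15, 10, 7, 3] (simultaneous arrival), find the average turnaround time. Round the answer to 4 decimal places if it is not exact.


Time quantum = 2
Execution trace:
  J1 runs 2 units, time = 2
  J2 runs 2 units, time = 4
  J3 runs 2 units, time = 6
  J4 runs 2 units, time = 8
  J1 runs 2 units, time = 10
  J2 runs 2 units, time = 12
  J3 runs 2 units, time = 14
  J4 runs 1 units, time = 15
  J1 runs 2 units, time = 17
  J2 runs 2 units, time = 19
  J3 runs 2 units, time = 21
  J1 runs 2 units, time = 23
  J2 runs 2 units, time = 25
  J3 runs 1 units, time = 26
  J1 runs 2 units, time = 28
  J2 runs 2 units, time = 30
  J1 runs 2 units, time = 32
  J1 runs 2 units, time = 34
  J1 runs 1 units, time = 35
Finish times: [35, 30, 26, 15]
Average turnaround = 106/4 = 26.5

26.5


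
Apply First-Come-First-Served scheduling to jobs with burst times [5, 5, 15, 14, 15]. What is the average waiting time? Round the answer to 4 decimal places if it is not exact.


FCFS order (as given): [5, 5, 15, 14, 15]
Waiting times:
  Job 1: wait = 0
  Job 2: wait = 5
  Job 3: wait = 10
  Job 4: wait = 25
  Job 5: wait = 39
Sum of waiting times = 79
Average waiting time = 79/5 = 15.8

15.8


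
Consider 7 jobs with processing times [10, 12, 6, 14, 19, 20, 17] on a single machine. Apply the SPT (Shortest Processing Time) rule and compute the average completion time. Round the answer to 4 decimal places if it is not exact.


Sort jobs by processing time (SPT order): [6, 10, 12, 14, 17, 19, 20]
Compute completion times sequentially:
  Job 1: processing = 6, completes at 6
  Job 2: processing = 10, completes at 16
  Job 3: processing = 12, completes at 28
  Job 4: processing = 14, completes at 42
  Job 5: processing = 17, completes at 59
  Job 6: processing = 19, completes at 78
  Job 7: processing = 20, completes at 98
Sum of completion times = 327
Average completion time = 327/7 = 46.7143

46.7143


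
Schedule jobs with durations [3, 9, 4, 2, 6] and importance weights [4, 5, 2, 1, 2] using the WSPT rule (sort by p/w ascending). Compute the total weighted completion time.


Compute p/w ratios and sort ascending (WSPT): [(3, 4), (9, 5), (4, 2), (2, 1), (6, 2)]
Compute weighted completion times:
  Job (p=3,w=4): C=3, w*C=4*3=12
  Job (p=9,w=5): C=12, w*C=5*12=60
  Job (p=4,w=2): C=16, w*C=2*16=32
  Job (p=2,w=1): C=18, w*C=1*18=18
  Job (p=6,w=2): C=24, w*C=2*24=48
Total weighted completion time = 170

170


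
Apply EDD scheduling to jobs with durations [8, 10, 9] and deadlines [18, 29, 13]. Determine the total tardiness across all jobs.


Sort by due date (EDD order): [(9, 13), (8, 18), (10, 29)]
Compute completion times and tardiness:
  Job 1: p=9, d=13, C=9, tardiness=max(0,9-13)=0
  Job 2: p=8, d=18, C=17, tardiness=max(0,17-18)=0
  Job 3: p=10, d=29, C=27, tardiness=max(0,27-29)=0
Total tardiness = 0

0


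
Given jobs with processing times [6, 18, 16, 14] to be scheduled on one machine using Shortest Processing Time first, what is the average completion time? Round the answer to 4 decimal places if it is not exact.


Sort jobs by processing time (SPT order): [6, 14, 16, 18]
Compute completion times sequentially:
  Job 1: processing = 6, completes at 6
  Job 2: processing = 14, completes at 20
  Job 3: processing = 16, completes at 36
  Job 4: processing = 18, completes at 54
Sum of completion times = 116
Average completion time = 116/4 = 29.0

29.0


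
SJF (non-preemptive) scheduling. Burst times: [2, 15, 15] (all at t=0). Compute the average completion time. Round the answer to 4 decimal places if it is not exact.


SJF order (ascending): [2, 15, 15]
Completion times:
  Job 1: burst=2, C=2
  Job 2: burst=15, C=17
  Job 3: burst=15, C=32
Average completion = 51/3 = 17.0

17.0


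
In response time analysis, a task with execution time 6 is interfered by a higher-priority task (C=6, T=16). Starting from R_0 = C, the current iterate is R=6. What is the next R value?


R_next = C + ceil(R_prev / T_hp) * C_hp
ceil(6 / 16) = ceil(0.375) = 1
Interference = 1 * 6 = 6
R_next = 6 + 6 = 12

12


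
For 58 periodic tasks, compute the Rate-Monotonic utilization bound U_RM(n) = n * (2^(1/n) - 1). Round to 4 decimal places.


Compute 2^(1/58) = 1.0120225098
Subtract 1: 1.0120225098 - 1 = 0.0120225098
Multiply by n: 58 * 0.0120225098 = 0.6973055684
Round to 4 dp: 0.6973

0.6973


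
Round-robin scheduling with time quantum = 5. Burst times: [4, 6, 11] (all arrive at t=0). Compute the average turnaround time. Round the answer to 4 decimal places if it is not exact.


Time quantum = 5
Execution trace:
  J1 runs 4 units, time = 4
  J2 runs 5 units, time = 9
  J3 runs 5 units, time = 14
  J2 runs 1 units, time = 15
  J3 runs 5 units, time = 20
  J3 runs 1 units, time = 21
Finish times: [4, 15, 21]
Average turnaround = 40/3 = 13.3333

13.3333


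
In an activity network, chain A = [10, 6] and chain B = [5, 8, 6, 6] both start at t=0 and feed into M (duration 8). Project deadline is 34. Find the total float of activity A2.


Forward pass: ES(A2) = sum of predecessors on chain A = 10
EF = ES + duration = 10 + 6 = 16
Backward pass: LF(M) = deadline = 34; LS(M) = 34 - 8 = 26
LF(A2) = LS(M) - sum(successors on chain A) = 26 - 0 = 26
LS = LF - duration = 26 - 6 = 20
Total float = LS - ES = 20 - 10 = 10

10


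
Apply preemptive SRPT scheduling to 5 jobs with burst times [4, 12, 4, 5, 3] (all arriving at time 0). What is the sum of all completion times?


Since all jobs arrive at t=0, SRPT equals SPT ordering.
SPT order: [3, 4, 4, 5, 12]
Completion times:
  Job 1: p=3, C=3
  Job 2: p=4, C=7
  Job 3: p=4, C=11
  Job 4: p=5, C=16
  Job 5: p=12, C=28
Total completion time = 3 + 7 + 11 + 16 + 28 = 65

65


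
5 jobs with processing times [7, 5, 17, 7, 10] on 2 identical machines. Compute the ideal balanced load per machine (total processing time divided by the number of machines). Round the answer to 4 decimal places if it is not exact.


Total processing time = 7 + 5 + 17 + 7 + 10 = 46
Number of machines = 2
Ideal balanced load = 46 / 2 = 23.0

23.0


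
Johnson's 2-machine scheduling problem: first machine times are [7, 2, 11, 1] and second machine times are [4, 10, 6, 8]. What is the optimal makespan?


Apply Johnson's rule:
  Group 1 (a <= b): [(4, 1, 8), (2, 2, 10)]
  Group 2 (a > b): [(3, 11, 6), (1, 7, 4)]
Optimal job order: [4, 2, 3, 1]
Schedule:
  Job 4: M1 done at 1, M2 done at 9
  Job 2: M1 done at 3, M2 done at 19
  Job 3: M1 done at 14, M2 done at 25
  Job 1: M1 done at 21, M2 done at 29
Makespan = 29

29


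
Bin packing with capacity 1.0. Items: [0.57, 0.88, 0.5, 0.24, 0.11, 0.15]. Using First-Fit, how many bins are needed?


Place items sequentially using First-Fit:
  Item 0.57 -> new Bin 1
  Item 0.88 -> new Bin 2
  Item 0.5 -> new Bin 3
  Item 0.24 -> Bin 1 (now 0.81)
  Item 0.11 -> Bin 1 (now 0.92)
  Item 0.15 -> Bin 3 (now 0.65)
Total bins used = 3

3


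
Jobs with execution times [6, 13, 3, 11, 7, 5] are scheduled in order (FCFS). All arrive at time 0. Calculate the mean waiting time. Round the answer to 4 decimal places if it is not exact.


FCFS order (as given): [6, 13, 3, 11, 7, 5]
Waiting times:
  Job 1: wait = 0
  Job 2: wait = 6
  Job 3: wait = 19
  Job 4: wait = 22
  Job 5: wait = 33
  Job 6: wait = 40
Sum of waiting times = 120
Average waiting time = 120/6 = 20.0

20.0


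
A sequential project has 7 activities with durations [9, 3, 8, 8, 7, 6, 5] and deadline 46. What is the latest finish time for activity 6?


LF(activity 6) = deadline - sum of successor durations
Successors: activities 7 through 7 with durations [5]
Sum of successor durations = 5
LF = 46 - 5 = 41

41


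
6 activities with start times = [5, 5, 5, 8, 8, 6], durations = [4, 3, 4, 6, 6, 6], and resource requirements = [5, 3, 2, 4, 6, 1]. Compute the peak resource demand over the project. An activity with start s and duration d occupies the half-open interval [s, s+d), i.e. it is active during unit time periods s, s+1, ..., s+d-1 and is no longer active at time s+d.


Each activity i is active on [start_i, start_i + duration_i).
Compute total resource usage per time slot:
  t=0: active resources = [], total = 0
  t=1: active resources = [], total = 0
  t=2: active resources = [], total = 0
  t=3: active resources = [], total = 0
  t=4: active resources = [], total = 0
  t=5: active resources = [5, 3, 2], total = 10
  t=6: active resources = [5, 3, 2, 1], total = 11
  t=7: active resources = [5, 3, 2, 1], total = 11
  t=8: active resources = [5, 2, 4, 6, 1], total = 18
  t=9: active resources = [4, 6, 1], total = 11
  t=10: active resources = [4, 6, 1], total = 11
  t=11: active resources = [4, 6, 1], total = 11
  t=12: active resources = [4, 6], total = 10
  t=13: active resources = [4, 6], total = 10
Peak resource demand = 18

18


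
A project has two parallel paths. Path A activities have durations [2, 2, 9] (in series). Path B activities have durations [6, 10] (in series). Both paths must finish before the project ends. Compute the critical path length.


Path A total = 2 + 2 + 9 = 13
Path B total = 6 + 10 = 16
Critical path = longest path = max(13, 16) = 16

16


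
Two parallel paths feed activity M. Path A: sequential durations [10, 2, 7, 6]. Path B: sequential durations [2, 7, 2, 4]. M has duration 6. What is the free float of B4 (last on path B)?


ES(B4) = sum of predecessors on chain B = 11
EF(B4) = ES + duration = 11 + 4 = 15
Successor of B4 is M. ES(M) = max(sum(A), sum(B)) = max(25, 15) = 25
Free float = ES(successor) - EF(current) = 25 - 15 = 10

10


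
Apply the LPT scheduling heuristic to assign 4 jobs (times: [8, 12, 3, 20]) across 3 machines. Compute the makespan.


Sort jobs in decreasing order (LPT): [20, 12, 8, 3]
Assign each job to the least loaded machine:
  Machine 1: jobs [20], load = 20
  Machine 2: jobs [12], load = 12
  Machine 3: jobs [8, 3], load = 11
Makespan = max load = 20

20


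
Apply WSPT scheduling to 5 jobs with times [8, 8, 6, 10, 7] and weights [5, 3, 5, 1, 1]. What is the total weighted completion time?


Compute p/w ratios and sort ascending (WSPT): [(6, 5), (8, 5), (8, 3), (7, 1), (10, 1)]
Compute weighted completion times:
  Job (p=6,w=5): C=6, w*C=5*6=30
  Job (p=8,w=5): C=14, w*C=5*14=70
  Job (p=8,w=3): C=22, w*C=3*22=66
  Job (p=7,w=1): C=29, w*C=1*29=29
  Job (p=10,w=1): C=39, w*C=1*39=39
Total weighted completion time = 234

234


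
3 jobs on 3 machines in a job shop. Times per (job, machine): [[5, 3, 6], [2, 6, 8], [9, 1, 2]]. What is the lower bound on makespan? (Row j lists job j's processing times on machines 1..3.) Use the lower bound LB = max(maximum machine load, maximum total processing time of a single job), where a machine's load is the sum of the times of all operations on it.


Machine loads:
  Machine 1: 5 + 2 + 9 = 16
  Machine 2: 3 + 6 + 1 = 10
  Machine 3: 6 + 8 + 2 = 16
Max machine load = 16
Job totals:
  Job 1: 14
  Job 2: 16
  Job 3: 12
Max job total = 16
Lower bound = max(16, 16) = 16

16


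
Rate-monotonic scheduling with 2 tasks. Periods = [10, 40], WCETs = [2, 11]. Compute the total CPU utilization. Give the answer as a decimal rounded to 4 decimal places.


Compute individual utilizations (exact fractions):
  Task 1: C/T = 2/10 = 1/5 (approx. 0.2)
  Task 2: C/T = 11/40 (approx. 0.275)
Total utilization U = 1/5 + 11/40 = 19/40
Rounded to 4 decimal places: U = 0.4750
RM (Liu & Layland) bound for 2 tasks = 0.828427; compare with U = 19/40 (approx. 0.475000)
U <= bound, so schedulable by RM sufficient condition.

0.4750


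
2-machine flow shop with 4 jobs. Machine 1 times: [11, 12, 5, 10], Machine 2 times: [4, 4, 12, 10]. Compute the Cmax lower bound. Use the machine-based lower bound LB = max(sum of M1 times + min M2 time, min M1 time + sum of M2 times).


LB1 = sum(M1 times) + min(M2 times) = 38 + 4 = 42
LB2 = min(M1 times) + sum(M2 times) = 5 + 30 = 35
Lower bound = max(LB1, LB2) = max(42, 35) = 42

42


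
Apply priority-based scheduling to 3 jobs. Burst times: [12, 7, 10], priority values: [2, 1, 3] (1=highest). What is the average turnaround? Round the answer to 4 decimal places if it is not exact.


Sort by priority (ascending = highest first):
Order: [(1, 7), (2, 12), (3, 10)]
Completion times:
  Priority 1, burst=7, C=7
  Priority 2, burst=12, C=19
  Priority 3, burst=10, C=29
Average turnaround = 55/3 = 18.3333

18.3333


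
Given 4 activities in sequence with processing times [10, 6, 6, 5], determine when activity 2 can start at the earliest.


Activity 2 starts after activities 1 through 1 complete.
Predecessor durations: [10]
ES = 10 = 10

10


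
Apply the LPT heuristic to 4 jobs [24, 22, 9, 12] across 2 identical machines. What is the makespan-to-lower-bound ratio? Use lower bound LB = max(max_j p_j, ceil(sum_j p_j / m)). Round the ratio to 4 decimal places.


LPT order: [24, 22, 12, 9]
Machine loads after assignment: [33, 34]
LPT makespan = 34
Lower bound = max(max_job, ceil(total/2)) = max(24, 34) = 34
Ratio = 34 / 34 = 1.0

1.0


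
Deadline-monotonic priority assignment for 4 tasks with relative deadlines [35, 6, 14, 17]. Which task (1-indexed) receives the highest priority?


Sort tasks by relative deadline (ascending):
  Task 2: deadline = 6
  Task 3: deadline = 14
  Task 4: deadline = 17
  Task 1: deadline = 35
Priority order (highest first): [2, 3, 4, 1]
Highest priority task = 2

2


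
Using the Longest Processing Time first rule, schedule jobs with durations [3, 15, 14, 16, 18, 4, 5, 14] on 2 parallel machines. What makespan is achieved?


Sort jobs in decreasing order (LPT): [18, 16, 15, 14, 14, 5, 4, 3]
Assign each job to the least loaded machine:
  Machine 1: jobs [18, 14, 5, 4, 3], load = 44
  Machine 2: jobs [16, 15, 14], load = 45
Makespan = max load = 45

45


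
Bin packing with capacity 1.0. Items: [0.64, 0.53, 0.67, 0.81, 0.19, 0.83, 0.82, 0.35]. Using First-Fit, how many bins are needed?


Place items sequentially using First-Fit:
  Item 0.64 -> new Bin 1
  Item 0.53 -> new Bin 2
  Item 0.67 -> new Bin 3
  Item 0.81 -> new Bin 4
  Item 0.19 -> Bin 1 (now 0.83)
  Item 0.83 -> new Bin 5
  Item 0.82 -> new Bin 6
  Item 0.35 -> Bin 2 (now 0.88)
Total bins used = 6

6


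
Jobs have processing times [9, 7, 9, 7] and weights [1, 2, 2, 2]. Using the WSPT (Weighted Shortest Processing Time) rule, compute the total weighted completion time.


Compute p/w ratios and sort ascending (WSPT): [(7, 2), (7, 2), (9, 2), (9, 1)]
Compute weighted completion times:
  Job (p=7,w=2): C=7, w*C=2*7=14
  Job (p=7,w=2): C=14, w*C=2*14=28
  Job (p=9,w=2): C=23, w*C=2*23=46
  Job (p=9,w=1): C=32, w*C=1*32=32
Total weighted completion time = 120

120


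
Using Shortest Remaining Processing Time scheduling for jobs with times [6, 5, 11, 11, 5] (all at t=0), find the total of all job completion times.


Since all jobs arrive at t=0, SRPT equals SPT ordering.
SPT order: [5, 5, 6, 11, 11]
Completion times:
  Job 1: p=5, C=5
  Job 2: p=5, C=10
  Job 3: p=6, C=16
  Job 4: p=11, C=27
  Job 5: p=11, C=38
Total completion time = 5 + 10 + 16 + 27 + 38 = 96

96


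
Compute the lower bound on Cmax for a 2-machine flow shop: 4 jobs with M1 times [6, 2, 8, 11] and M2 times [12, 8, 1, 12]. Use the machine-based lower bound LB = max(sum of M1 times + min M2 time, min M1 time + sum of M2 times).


LB1 = sum(M1 times) + min(M2 times) = 27 + 1 = 28
LB2 = min(M1 times) + sum(M2 times) = 2 + 33 = 35
Lower bound = max(LB1, LB2) = max(28, 35) = 35

35


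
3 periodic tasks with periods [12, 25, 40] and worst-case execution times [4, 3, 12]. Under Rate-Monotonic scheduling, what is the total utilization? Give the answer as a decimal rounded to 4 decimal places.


Compute individual utilizations (exact fractions):
  Task 1: C/T = 4/12 = 1/3 (approx. 0.3333)
  Task 2: C/T = 3/25 (approx. 0.12)
  Task 3: C/T = 12/40 = 3/10 (approx. 0.3)
Total utilization U = 1/3 + 3/25 + 3/10 = 113/150
Rounded to 4 decimal places: U = 0.7533
RM (Liu & Layland) bound for 3 tasks = 0.779763; compare with U = 113/150 (approx. 0.753333)
U <= bound, so schedulable by RM sufficient condition.

0.7533


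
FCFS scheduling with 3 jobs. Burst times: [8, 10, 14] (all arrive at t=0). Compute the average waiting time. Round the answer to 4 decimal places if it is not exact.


FCFS order (as given): [8, 10, 14]
Waiting times:
  Job 1: wait = 0
  Job 2: wait = 8
  Job 3: wait = 18
Sum of waiting times = 26
Average waiting time = 26/3 = 8.6667

8.6667


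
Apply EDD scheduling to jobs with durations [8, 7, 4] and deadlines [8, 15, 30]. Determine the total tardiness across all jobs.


Sort by due date (EDD order): [(8, 8), (7, 15), (4, 30)]
Compute completion times and tardiness:
  Job 1: p=8, d=8, C=8, tardiness=max(0,8-8)=0
  Job 2: p=7, d=15, C=15, tardiness=max(0,15-15)=0
  Job 3: p=4, d=30, C=19, tardiness=max(0,19-30)=0
Total tardiness = 0

0


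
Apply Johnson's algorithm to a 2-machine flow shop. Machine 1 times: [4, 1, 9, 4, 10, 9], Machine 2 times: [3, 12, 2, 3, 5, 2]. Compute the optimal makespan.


Apply Johnson's rule:
  Group 1 (a <= b): [(2, 1, 12)]
  Group 2 (a > b): [(5, 10, 5), (1, 4, 3), (4, 4, 3), (3, 9, 2), (6, 9, 2)]
Optimal job order: [2, 5, 1, 4, 3, 6]
Schedule:
  Job 2: M1 done at 1, M2 done at 13
  Job 5: M1 done at 11, M2 done at 18
  Job 1: M1 done at 15, M2 done at 21
  Job 4: M1 done at 19, M2 done at 24
  Job 3: M1 done at 28, M2 done at 30
  Job 6: M1 done at 37, M2 done at 39
Makespan = 39

39


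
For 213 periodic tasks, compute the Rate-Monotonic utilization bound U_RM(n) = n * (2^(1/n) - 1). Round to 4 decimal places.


Compute 2^(1/213) = 1.0032595128
Subtract 1: 1.0032595128 - 1 = 0.0032595128
Multiply by n: 213 * 0.0032595128 = 0.6942762264
Round to 4 dp: 0.6943

0.6943


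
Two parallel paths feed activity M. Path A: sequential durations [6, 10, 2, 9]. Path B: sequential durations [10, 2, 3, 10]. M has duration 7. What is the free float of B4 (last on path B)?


ES(B4) = sum of predecessors on chain B = 15
EF(B4) = ES + duration = 15 + 10 = 25
Successor of B4 is M. ES(M) = max(sum(A), sum(B)) = max(27, 25) = 27
Free float = ES(successor) - EF(current) = 27 - 25 = 2

2


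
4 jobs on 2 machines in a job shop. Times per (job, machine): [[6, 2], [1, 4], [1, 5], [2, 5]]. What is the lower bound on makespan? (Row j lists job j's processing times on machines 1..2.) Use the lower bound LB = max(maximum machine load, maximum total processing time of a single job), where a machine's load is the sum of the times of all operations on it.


Machine loads:
  Machine 1: 6 + 1 + 1 + 2 = 10
  Machine 2: 2 + 4 + 5 + 5 = 16
Max machine load = 16
Job totals:
  Job 1: 8
  Job 2: 5
  Job 3: 6
  Job 4: 7
Max job total = 8
Lower bound = max(16, 8) = 16

16


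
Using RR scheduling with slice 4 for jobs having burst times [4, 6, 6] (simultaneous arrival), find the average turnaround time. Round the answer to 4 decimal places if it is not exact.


Time quantum = 4
Execution trace:
  J1 runs 4 units, time = 4
  J2 runs 4 units, time = 8
  J3 runs 4 units, time = 12
  J2 runs 2 units, time = 14
  J3 runs 2 units, time = 16
Finish times: [4, 14, 16]
Average turnaround = 34/3 = 11.3333

11.3333


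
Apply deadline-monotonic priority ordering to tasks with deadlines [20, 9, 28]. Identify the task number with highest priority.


Sort tasks by relative deadline (ascending):
  Task 2: deadline = 9
  Task 1: deadline = 20
  Task 3: deadline = 28
Priority order (highest first): [2, 1, 3]
Highest priority task = 2

2


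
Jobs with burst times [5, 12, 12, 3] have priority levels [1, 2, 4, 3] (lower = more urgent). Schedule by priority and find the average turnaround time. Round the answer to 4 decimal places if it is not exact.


Sort by priority (ascending = highest first):
Order: [(1, 5), (2, 12), (3, 3), (4, 12)]
Completion times:
  Priority 1, burst=5, C=5
  Priority 2, burst=12, C=17
  Priority 3, burst=3, C=20
  Priority 4, burst=12, C=32
Average turnaround = 74/4 = 18.5

18.5


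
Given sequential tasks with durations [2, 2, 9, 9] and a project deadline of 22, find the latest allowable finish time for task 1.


LF(activity 1) = deadline - sum of successor durations
Successors: activities 2 through 4 with durations [2, 9, 9]
Sum of successor durations = 20
LF = 22 - 20 = 2

2


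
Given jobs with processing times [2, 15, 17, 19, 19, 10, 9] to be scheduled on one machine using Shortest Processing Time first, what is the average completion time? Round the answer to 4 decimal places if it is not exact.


Sort jobs by processing time (SPT order): [2, 9, 10, 15, 17, 19, 19]
Compute completion times sequentially:
  Job 1: processing = 2, completes at 2
  Job 2: processing = 9, completes at 11
  Job 3: processing = 10, completes at 21
  Job 4: processing = 15, completes at 36
  Job 5: processing = 17, completes at 53
  Job 6: processing = 19, completes at 72
  Job 7: processing = 19, completes at 91
Sum of completion times = 286
Average completion time = 286/7 = 40.8571

40.8571
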